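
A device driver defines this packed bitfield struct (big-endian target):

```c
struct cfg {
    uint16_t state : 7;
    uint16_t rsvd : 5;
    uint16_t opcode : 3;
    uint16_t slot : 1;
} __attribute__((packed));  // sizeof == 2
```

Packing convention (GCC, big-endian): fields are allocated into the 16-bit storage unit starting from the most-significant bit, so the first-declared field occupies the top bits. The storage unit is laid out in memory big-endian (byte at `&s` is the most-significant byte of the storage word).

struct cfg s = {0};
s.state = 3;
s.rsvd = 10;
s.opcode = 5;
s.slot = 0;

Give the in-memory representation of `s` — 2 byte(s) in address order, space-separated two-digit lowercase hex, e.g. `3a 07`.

[9+:7] state=3 & 0x7f = 0x3; word=0x0600
[4+:5] rsvd=10 & 0x1f = 0xa; word=0x06a0
[1+:3] opcode=5 & 0x7 = 0x5; word=0x06aa
[0+:1] slot=0 & 0x1 = 0x0; word=0x06aa
word = 0x06aa → big-endian bytes:
  [0]=0x06  [1]=0xaa

06 aa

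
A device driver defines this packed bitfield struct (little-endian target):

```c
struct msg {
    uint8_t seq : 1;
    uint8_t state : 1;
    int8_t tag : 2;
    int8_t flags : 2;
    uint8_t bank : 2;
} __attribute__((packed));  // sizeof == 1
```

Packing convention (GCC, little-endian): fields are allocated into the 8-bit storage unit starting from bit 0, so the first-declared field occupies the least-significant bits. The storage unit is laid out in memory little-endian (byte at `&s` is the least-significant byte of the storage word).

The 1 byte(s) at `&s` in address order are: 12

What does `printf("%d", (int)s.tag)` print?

[0]=0x12 (little-endian) → word 0x12
seq [0+:1] = (word>>0) & 0x1 = 0
state [1+:1] = (word>>1) & 0x1 = 1
tag [2+:2] = (word>>2) & 0x3 = 0  ←
flags [4+:2] = (word>>4) & 0x3 = 1
bank [6+:2] = (word>>6) & 0x3 = 0
tag signed 2b, MSB=0: value = 0

0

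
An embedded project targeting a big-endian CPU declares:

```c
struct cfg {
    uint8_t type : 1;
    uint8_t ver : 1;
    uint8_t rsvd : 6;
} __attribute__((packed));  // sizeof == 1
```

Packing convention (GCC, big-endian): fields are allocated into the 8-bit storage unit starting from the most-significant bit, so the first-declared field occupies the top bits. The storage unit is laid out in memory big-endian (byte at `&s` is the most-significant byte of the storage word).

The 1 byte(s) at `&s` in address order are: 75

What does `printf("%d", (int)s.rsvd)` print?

53

[0]=0x75 (big-endian) → word 0x75
type [7+:1] = (word>>7) & 0x1 = 0
ver [6+:1] = (word>>6) & 0x1 = 1
rsvd [0+:6] = (word>>0) & 0x3f = 53  ←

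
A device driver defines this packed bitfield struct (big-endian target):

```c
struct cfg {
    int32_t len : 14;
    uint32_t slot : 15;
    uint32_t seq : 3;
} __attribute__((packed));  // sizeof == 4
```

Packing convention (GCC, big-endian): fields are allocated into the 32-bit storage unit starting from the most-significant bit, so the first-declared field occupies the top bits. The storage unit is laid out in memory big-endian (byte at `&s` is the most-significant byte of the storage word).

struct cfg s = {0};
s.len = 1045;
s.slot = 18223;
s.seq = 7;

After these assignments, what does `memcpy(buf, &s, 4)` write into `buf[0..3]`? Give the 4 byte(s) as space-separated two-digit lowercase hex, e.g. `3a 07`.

10 56 39 7f

len:14 = 1045 → 0x415 << 18 → word 0x10540000
slot:15 = 18223 → 0x472f << 3 → word 0x10563978
seq:3 = 7 → 0x7 << 0 → word 0x1056397f
word = 0x1056397f → big-endian bytes:
  [0]=0x10  [1]=0x56  [2]=0x39  [3]=0x7f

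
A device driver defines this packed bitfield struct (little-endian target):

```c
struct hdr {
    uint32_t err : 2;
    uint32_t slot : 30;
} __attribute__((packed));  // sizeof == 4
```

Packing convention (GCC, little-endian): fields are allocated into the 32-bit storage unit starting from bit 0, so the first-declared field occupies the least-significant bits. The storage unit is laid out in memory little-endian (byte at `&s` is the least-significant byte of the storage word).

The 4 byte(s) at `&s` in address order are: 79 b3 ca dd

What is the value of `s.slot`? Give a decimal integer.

[0]=0x79 [1]=0xb3 [2]=0xca [3]=0xdd (little-endian) → word 0xddcab379
err:2 @ bit 0 → (0xddcab379>>0)&0x3 = 0x1
slot:30 @ bit 2 → (0xddcab379>>2)&0x3fffffff = 0x3772acde  ←

930262238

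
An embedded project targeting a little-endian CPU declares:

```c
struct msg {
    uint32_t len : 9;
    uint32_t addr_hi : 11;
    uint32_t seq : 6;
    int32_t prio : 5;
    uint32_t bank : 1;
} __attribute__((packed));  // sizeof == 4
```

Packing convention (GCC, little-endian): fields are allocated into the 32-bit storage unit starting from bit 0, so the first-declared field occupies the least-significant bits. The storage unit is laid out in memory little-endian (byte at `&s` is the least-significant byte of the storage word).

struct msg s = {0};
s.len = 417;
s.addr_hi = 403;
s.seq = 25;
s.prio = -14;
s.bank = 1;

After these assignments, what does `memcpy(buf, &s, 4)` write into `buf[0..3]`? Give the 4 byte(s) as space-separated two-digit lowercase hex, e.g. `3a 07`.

a1 27 93 c9

[0+:9] len=417 & 0x1ff = 0x1a1; word=0x000001a1
[9+:11] addr_hi=403 & 0x7ff = 0x193; word=0x000327a1
[20+:6] seq=25 & 0x3f = 0x19; word=0x019327a1
[26+:5] prio=-14 & 0x1f = 0x12; word=0x499327a1
[31+:1] bank=1 & 0x1 = 0x1; word=0xc99327a1
word = 0xc99327a1 → little-endian bytes:
  [0]=0xa1  [1]=0x27  [2]=0x93  [3]=0xc9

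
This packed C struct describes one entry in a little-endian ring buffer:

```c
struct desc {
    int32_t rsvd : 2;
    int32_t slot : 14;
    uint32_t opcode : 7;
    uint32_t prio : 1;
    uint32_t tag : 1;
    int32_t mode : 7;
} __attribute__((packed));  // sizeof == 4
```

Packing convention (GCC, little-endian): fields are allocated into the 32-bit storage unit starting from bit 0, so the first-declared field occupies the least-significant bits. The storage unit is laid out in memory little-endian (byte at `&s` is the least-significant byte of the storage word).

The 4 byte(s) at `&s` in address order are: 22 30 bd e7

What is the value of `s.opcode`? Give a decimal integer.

61

[0]=0x22 [1]=0x30 [2]=0xbd [3]=0xe7 (little-endian) → word 0xe7bd3022
rsvd [0+:2] = (word>>0) & 0x3 = 2
slot [2+:14] = (word>>2) & 0x3fff = 3080
opcode [16+:7] = (word>>16) & 0x7f = 61  ←
prio [23+:1] = (word>>23) & 0x1 = 1
tag [24+:1] = (word>>24) & 0x1 = 1
mode [25+:7] = (word>>25) & 0x7f = 115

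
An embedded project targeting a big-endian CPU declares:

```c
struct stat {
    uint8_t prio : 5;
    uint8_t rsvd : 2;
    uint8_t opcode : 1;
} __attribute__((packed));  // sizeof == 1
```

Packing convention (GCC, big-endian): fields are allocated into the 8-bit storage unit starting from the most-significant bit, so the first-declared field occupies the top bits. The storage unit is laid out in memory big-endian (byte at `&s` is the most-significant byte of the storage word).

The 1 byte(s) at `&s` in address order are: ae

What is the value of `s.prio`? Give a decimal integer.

[0]=0xae (big-endian) → word 0xae
prio [3+:5] = (word>>3) & 0x1f = 21  ←
rsvd [1+:2] = (word>>1) & 0x3 = 3
opcode [0+:1] = (word>>0) & 0x1 = 0

21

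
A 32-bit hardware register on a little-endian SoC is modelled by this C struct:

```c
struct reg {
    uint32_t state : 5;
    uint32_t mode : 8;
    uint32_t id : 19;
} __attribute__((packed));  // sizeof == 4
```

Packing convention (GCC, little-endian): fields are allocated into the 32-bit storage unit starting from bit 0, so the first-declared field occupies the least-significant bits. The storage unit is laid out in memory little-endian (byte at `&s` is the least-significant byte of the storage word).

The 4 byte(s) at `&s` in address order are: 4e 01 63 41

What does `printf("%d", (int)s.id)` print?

[0]=0x4e [1]=0x01 [2]=0x63 [3]=0x41 (little-endian) → word 0x4163014e
state [0+:5] = (word>>0) & 0x1f = 14
mode [5+:8] = (word>>5) & 0xff = 10
id [13+:19] = (word>>13) & 0x7ffff = 133912  ←

133912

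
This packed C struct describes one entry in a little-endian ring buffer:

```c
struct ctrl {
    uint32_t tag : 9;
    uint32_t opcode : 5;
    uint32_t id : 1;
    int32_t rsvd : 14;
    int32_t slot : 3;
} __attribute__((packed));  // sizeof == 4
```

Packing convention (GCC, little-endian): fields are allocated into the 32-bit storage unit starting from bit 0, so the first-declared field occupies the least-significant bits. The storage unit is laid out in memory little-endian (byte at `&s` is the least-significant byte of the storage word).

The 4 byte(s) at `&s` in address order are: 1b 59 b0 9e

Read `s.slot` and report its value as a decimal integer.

[0]=0x1b [1]=0x59 [2]=0xb0 [3]=0x9e (little-endian) → word 0x9eb0591b
tag [0+:9] = (word>>0) & 0x1ff = 283
opcode [9+:5] = (word>>9) & 0x1f = 12
id [14+:1] = (word>>14) & 0x1 = 1
rsvd [15+:14] = (word>>15) & 0x3fff = 15712
slot [29+:3] = (word>>29) & 0x7 = 4  ←
slot signed 3b, MSB=1: 4 - 8 = -4

-4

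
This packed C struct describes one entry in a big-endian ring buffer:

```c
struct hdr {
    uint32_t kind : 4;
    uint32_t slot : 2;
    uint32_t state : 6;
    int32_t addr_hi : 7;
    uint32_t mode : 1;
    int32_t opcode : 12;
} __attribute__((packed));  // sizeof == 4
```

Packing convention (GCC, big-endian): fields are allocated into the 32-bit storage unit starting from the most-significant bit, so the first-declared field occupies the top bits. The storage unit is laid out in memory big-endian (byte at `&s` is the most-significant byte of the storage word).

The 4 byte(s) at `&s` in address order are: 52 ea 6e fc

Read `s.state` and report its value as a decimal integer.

[0]=0x52 [1]=0xea [2]=0x6e [3]=0xfc (big-endian) → word 0x52ea6efc
kind [28+:4] = (word>>28) & 0xf = 5
slot [26+:2] = (word>>26) & 0x3 = 0
state [20+:6] = (word>>20) & 0x3f = 46  ←
addr_hi [13+:7] = (word>>13) & 0x7f = 83
mode [12+:1] = (word>>12) & 0x1 = 0
opcode [0+:12] = (word>>0) & 0xfff = 3836

46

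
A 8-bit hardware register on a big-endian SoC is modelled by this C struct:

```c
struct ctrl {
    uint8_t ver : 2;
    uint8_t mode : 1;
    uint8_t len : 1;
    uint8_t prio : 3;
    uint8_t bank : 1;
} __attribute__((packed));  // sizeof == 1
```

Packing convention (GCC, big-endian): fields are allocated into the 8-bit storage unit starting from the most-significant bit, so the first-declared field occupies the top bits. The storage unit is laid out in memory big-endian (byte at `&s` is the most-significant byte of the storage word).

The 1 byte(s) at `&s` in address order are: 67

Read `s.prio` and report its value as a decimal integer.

3

[0]=0x67 (big-endian) → word 0x67
ver [6+:2] = (word>>6) & 0x3 = 1
mode [5+:1] = (word>>5) & 0x1 = 1
len [4+:1] = (word>>4) & 0x1 = 0
prio [1+:3] = (word>>1) & 0x7 = 3  ←
bank [0+:1] = (word>>0) & 0x1 = 1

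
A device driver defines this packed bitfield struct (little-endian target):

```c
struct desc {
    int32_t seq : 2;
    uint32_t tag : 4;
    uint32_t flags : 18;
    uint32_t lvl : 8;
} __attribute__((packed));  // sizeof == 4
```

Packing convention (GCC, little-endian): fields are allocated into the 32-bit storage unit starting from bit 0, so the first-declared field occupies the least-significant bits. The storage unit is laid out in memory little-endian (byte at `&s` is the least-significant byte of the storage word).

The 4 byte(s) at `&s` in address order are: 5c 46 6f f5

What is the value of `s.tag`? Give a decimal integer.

7

[0]=0x5c [1]=0x46 [2]=0x6f [3]=0xf5 (little-endian) → word 0xf56f465c
seq:2 @ bit 0 → (0xf56f465c>>0)&0x3 = 0x0
tag:4 @ bit 2 → (0xf56f465c>>2)&0xf = 0x7  ←
flags:18 @ bit 6 → (0xf56f465c>>6)&0x3ffff = 0x1bd19
lvl:8 @ bit 24 → (0xf56f465c>>24)&0xff = 0xf5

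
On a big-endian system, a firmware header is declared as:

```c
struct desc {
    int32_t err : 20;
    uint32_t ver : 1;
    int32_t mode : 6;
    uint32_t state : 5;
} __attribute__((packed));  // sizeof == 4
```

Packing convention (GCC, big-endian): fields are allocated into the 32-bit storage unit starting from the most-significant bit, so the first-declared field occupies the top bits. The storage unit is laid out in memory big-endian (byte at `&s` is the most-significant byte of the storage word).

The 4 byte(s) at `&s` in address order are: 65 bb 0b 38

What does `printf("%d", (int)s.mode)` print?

[0]=0x65 [1]=0xbb [2]=0x0b [3]=0x38 (big-endian) → word 0x65bb0b38
err:20 @ bit 12 → (0x65bb0b38>>12)&0xfffff = 0x65bb0
ver:1 @ bit 11 → (0x65bb0b38>>11)&0x1 = 0x1
mode:6 @ bit 5 → (0x65bb0b38>>5)&0x3f = 0x19  ←
state:5 @ bit 0 → (0x65bb0b38>>0)&0x1f = 0x18
mode signed 6b, MSB=0: value = 25

25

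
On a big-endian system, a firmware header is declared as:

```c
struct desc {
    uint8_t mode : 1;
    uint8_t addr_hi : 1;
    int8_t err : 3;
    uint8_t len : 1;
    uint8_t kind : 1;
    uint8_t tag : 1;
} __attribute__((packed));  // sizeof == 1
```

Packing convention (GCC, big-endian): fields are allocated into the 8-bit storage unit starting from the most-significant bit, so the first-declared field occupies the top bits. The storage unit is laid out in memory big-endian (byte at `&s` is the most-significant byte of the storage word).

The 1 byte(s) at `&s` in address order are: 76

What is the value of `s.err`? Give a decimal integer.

-2

[0]=0x76 (big-endian) → word 0x76
mode:1 @ bit 7 → (0x76>>7)&0x1 = 0x0
addr_hi:1 @ bit 6 → (0x76>>6)&0x1 = 0x1
err:3 @ bit 3 → (0x76>>3)&0x7 = 0x6  ←
len:1 @ bit 2 → (0x76>>2)&0x1 = 0x1
kind:1 @ bit 1 → (0x76>>1)&0x1 = 0x1
tag:1 @ bit 0 → (0x76>>0)&0x1 = 0x0
err signed 3b, MSB=1: 6 - 8 = -2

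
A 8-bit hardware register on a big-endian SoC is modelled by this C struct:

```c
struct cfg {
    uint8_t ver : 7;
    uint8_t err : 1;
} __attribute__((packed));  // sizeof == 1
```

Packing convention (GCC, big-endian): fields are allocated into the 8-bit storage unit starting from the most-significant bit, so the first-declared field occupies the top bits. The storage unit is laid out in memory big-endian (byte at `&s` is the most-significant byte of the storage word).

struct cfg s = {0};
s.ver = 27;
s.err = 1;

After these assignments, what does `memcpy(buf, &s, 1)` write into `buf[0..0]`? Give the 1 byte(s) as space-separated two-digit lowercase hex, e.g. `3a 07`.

37

ver:7 = 27 → 0x1b << 1 → word 0x36
err:1 = 1 → 0x1 << 0 → word 0x37
word = 0x37 → big-endian bytes:
  [0]=0x37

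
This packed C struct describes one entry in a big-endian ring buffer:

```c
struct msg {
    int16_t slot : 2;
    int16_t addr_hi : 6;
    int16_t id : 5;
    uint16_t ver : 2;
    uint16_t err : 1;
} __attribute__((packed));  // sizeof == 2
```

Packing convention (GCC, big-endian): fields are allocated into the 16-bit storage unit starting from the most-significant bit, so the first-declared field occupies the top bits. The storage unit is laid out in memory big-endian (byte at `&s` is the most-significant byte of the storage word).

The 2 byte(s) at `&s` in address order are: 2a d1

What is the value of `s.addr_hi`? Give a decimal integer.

-22

[0]=0x2a [1]=0xd1 (big-endian) → word 0x2ad1
slot:2 @ bit 14 → (0x2ad1>>14)&0x3 = 0x0
addr_hi:6 @ bit 8 → (0x2ad1>>8)&0x3f = 0x2a  ←
id:5 @ bit 3 → (0x2ad1>>3)&0x1f = 0x1a
ver:2 @ bit 1 → (0x2ad1>>1)&0x3 = 0x0
err:1 @ bit 0 → (0x2ad1>>0)&0x1 = 0x1
addr_hi signed 6b, MSB=1: 42 - 64 = -22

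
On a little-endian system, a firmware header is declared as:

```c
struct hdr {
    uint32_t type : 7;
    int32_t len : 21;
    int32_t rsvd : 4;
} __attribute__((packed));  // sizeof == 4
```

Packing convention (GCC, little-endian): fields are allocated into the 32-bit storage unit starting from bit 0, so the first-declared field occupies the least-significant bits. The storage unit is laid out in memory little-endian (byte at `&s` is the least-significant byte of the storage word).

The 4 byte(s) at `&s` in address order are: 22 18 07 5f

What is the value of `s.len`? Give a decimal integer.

-127440

[0]=0x22 [1]=0x18 [2]=0x07 [3]=0x5f (little-endian) → word 0x5f071822
type [0+:7] = (word>>0) & 0x7f = 34
len [7+:21] = (word>>7) & 0x1fffff = 1969712  ←
rsvd [28+:4] = (word>>28) & 0xf = 5
len signed 21b, MSB=1: 1969712 - 2097152 = -127440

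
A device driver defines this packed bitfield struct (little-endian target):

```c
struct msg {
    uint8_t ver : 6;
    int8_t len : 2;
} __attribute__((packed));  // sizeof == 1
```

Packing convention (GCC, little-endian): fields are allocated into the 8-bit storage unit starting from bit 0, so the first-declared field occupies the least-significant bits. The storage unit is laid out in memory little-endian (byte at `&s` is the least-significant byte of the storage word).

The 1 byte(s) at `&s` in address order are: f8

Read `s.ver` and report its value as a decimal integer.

[0]=0xf8 (little-endian) → word 0xf8
ver [0+:6] = (word>>0) & 0x3f = 56  ←
len [6+:2] = (word>>6) & 0x3 = 3

56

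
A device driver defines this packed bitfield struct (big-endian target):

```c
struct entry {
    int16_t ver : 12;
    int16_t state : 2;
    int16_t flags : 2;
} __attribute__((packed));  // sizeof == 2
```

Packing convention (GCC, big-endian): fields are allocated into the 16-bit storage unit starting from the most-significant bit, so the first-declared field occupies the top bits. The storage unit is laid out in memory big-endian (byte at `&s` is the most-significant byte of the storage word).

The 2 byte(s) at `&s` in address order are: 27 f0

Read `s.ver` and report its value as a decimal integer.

[0]=0x27 [1]=0xf0 (big-endian) → word 0x27f0
ver:12 @ bit 4 → (0x27f0>>4)&0xfff = 0x27f  ←
state:2 @ bit 2 → (0x27f0>>2)&0x3 = 0x0
flags:2 @ bit 0 → (0x27f0>>0)&0x3 = 0x0
ver signed 12b, MSB=0: value = 639

639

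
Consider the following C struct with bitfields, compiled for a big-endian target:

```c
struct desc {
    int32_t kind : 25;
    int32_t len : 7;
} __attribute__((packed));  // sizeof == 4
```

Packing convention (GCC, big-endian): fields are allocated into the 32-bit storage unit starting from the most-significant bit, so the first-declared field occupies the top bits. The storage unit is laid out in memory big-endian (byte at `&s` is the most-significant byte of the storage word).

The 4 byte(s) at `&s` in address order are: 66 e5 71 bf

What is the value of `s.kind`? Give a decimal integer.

13486819

[0]=0x66 [1]=0xe5 [2]=0x71 [3]=0xbf (big-endian) → word 0x66e571bf
kind [7+:25] = (word>>7) & 0x1ffffff = 13486819  ←
len [0+:7] = (word>>0) & 0x7f = 63
kind signed 25b, MSB=0: value = 13486819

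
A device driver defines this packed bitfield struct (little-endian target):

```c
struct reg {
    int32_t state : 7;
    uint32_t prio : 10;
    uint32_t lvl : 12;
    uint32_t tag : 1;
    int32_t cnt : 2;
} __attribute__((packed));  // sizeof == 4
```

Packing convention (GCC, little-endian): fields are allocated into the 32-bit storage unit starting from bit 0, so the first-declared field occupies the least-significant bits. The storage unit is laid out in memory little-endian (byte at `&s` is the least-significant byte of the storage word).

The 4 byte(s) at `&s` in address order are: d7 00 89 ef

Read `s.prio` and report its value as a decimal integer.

513

[0]=0xd7 [1]=0x00 [2]=0x89 [3]=0xef (little-endian) → word 0xef8900d7
state [0+:7] = (word>>0) & 0x7f = 87
prio [7+:10] = (word>>7) & 0x3ff = 513  ←
lvl [17+:12] = (word>>17) & 0xfff = 1988
tag [29+:1] = (word>>29) & 0x1 = 1
cnt [30+:2] = (word>>30) & 0x3 = 3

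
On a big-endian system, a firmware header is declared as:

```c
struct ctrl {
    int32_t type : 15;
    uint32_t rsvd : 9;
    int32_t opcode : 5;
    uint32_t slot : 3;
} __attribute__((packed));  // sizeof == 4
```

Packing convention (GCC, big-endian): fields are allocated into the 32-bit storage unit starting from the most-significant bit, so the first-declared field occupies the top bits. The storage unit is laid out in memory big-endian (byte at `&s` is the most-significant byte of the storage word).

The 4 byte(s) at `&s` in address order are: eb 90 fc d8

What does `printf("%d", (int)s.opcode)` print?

[0]=0xeb [1]=0x90 [2]=0xfc [3]=0xd8 (big-endian) → word 0xeb90fcd8
type [17+:15] = (word>>17) & 0x7fff = 30152
rsvd [8+:9] = (word>>8) & 0x1ff = 252
opcode [3+:5] = (word>>3) & 0x1f = 27  ←
slot [0+:3] = (word>>0) & 0x7 = 0
opcode signed 5b, MSB=1: 27 - 32 = -5

-5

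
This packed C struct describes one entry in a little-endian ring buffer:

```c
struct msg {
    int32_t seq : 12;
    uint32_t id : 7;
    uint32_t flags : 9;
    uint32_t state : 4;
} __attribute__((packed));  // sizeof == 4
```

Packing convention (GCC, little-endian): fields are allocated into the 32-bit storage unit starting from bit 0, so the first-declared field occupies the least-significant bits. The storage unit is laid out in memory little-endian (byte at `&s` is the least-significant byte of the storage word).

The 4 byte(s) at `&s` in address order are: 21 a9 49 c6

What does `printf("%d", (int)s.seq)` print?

-1759

[0]=0x21 [1]=0xa9 [2]=0x49 [3]=0xc6 (little-endian) → word 0xc649a921
seq:12 @ bit 0 → (0xc649a921>>0)&0xfff = 0x921  ←
id:7 @ bit 12 → (0xc649a921>>12)&0x7f = 0x1a
flags:9 @ bit 19 → (0xc649a921>>19)&0x1ff = 0xc9
state:4 @ bit 28 → (0xc649a921>>28)&0xf = 0xc
seq signed 12b, MSB=1: 2337 - 4096 = -1759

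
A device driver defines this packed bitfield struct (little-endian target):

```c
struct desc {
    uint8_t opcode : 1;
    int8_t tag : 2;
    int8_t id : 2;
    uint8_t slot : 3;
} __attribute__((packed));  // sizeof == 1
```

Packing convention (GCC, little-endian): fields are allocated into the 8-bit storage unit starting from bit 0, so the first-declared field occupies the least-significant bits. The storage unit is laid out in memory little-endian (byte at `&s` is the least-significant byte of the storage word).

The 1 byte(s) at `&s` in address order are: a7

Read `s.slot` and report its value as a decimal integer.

[0]=0xa7 (little-endian) → word 0xa7
opcode [0+:1] = (word>>0) & 0x1 = 1
tag [1+:2] = (word>>1) & 0x3 = 3
id [3+:2] = (word>>3) & 0x3 = 0
slot [5+:3] = (word>>5) & 0x7 = 5  ←

5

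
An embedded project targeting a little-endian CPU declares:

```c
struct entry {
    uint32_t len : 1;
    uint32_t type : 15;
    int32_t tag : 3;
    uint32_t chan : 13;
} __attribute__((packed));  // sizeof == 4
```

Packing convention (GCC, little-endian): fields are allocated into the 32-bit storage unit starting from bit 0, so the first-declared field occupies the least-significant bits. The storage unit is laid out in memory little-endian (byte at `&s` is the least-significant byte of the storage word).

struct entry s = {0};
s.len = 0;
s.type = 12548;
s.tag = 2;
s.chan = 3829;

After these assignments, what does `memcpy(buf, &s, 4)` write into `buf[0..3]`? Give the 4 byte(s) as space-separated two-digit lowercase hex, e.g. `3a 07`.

08 62 aa 77

len:1 = 0 → 0x0 << 0 → word 0x00000000
type:15 = 12548 → 0x3104 << 1 → word 0x00006208
tag:3 = 2 → 0x2 << 16 → word 0x00026208
chan:13 = 3829 → 0xef5 << 19 → word 0x77aa6208
word = 0x77aa6208 → little-endian bytes:
  [0]=0x08  [1]=0x62  [2]=0xaa  [3]=0x77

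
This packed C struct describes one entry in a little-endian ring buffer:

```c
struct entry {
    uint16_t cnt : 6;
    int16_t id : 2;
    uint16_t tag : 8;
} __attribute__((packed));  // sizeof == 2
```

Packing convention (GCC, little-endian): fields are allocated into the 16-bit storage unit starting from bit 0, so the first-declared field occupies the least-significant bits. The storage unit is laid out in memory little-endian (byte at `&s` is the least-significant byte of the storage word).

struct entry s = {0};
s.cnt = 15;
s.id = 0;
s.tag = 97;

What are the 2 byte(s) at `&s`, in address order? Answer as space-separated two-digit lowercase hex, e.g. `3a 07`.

cnt (6b) val=15 bits=0xf at bit 0: 0x000f
id (2b) val=0 bits=0x0 at bit 6: 0x000f
tag (8b) val=97 bits=0x61 at bit 8: 0x610f
word = 0x610f → little-endian bytes:
  [0]=0x0f  [1]=0x61

0f 61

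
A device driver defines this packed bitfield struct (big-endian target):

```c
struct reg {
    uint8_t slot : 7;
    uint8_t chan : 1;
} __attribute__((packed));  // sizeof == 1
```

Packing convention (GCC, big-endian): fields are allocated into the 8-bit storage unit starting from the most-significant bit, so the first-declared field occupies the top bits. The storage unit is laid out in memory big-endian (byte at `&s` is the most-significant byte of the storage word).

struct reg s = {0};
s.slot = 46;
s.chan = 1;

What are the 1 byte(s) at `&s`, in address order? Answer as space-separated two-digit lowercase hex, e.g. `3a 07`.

slot:7 = 46 → 0x2e << 1 → word 0x5c
chan:1 = 1 → 0x1 << 0 → word 0x5d
word = 0x5d → big-endian bytes:
  [0]=0x5d

5d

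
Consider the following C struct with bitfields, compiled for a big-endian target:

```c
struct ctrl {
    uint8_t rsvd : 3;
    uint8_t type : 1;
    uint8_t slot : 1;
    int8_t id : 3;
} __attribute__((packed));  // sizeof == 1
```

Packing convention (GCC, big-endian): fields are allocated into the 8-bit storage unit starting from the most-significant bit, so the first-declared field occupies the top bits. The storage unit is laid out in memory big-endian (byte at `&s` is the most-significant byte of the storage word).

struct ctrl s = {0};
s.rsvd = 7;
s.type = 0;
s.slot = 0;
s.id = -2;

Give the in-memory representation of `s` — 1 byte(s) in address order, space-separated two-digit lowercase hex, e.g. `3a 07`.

e6

rsvd (3b) val=7 bits=0x7 at bit 5: 0xe0
type (1b) val=0 bits=0x0 at bit 4: 0xe0
slot (1b) val=0 bits=0x0 at bit 3: 0xe0
id (3b) val=-2 bits=0x6 at bit 0: 0xe6
word = 0xe6 → big-endian bytes:
  [0]=0xe6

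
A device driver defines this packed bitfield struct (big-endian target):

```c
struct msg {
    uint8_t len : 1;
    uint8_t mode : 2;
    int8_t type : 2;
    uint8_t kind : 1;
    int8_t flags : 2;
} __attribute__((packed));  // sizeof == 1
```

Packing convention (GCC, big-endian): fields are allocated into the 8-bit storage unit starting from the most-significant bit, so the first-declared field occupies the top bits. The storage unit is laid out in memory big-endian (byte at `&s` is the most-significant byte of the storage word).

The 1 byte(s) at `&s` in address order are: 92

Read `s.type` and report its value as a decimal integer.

[0]=0x92 (big-endian) → word 0x92
len [7+:1] = (word>>7) & 0x1 = 1
mode [5+:2] = (word>>5) & 0x3 = 0
type [3+:2] = (word>>3) & 0x3 = 2  ←
kind [2+:1] = (word>>2) & 0x1 = 0
flags [0+:2] = (word>>0) & 0x3 = 2
type signed 2b, MSB=1: 2 - 4 = -2

-2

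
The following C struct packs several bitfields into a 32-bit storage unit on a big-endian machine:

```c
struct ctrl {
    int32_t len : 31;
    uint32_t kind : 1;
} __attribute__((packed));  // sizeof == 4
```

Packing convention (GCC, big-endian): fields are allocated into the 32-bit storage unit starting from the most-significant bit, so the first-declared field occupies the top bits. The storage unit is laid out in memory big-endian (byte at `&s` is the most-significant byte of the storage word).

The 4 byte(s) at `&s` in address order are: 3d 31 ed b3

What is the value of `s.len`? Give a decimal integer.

[0]=0x3d [1]=0x31 [2]=0xed [3]=0xb3 (big-endian) → word 0x3d31edb3
len:31 @ bit 1 → (0x3d31edb3>>1)&0x7fffffff = 0x1e98f6d9  ←
kind:1 @ bit 0 → (0x3d31edb3>>0)&0x1 = 0x1
len signed 31b, MSB=0: value = 513341145

513341145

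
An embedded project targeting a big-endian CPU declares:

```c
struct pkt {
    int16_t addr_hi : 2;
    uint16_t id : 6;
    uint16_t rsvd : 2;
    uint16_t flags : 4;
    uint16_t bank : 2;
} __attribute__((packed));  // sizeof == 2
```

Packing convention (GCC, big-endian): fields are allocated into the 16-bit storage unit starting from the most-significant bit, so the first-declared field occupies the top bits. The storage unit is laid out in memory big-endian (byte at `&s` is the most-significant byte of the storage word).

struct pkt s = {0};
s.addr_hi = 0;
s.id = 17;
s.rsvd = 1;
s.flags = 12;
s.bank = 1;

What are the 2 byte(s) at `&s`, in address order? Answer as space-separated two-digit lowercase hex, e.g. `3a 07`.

addr_hi:2 = 0 → 0x0 << 14 → word 0x0000
id:6 = 17 → 0x11 << 8 → word 0x1100
rsvd:2 = 1 → 0x1 << 6 → word 0x1140
flags:4 = 12 → 0xc << 2 → word 0x1170
bank:2 = 1 → 0x1 << 0 → word 0x1171
word = 0x1171 → big-endian bytes:
  [0]=0x11  [1]=0x71

11 71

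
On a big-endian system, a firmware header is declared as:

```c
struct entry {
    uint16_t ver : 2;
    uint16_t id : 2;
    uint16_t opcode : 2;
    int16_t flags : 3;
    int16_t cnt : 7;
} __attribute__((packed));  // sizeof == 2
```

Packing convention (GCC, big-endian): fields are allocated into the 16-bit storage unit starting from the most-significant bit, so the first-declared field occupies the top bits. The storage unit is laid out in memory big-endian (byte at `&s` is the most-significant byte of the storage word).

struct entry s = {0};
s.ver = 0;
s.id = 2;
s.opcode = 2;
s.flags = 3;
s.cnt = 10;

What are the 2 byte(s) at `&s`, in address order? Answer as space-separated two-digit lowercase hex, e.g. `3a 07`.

29 8a

ver (2b) val=0 bits=0x0 at bit 14: 0x0000
id (2b) val=2 bits=0x2 at bit 12: 0x2000
opcode (2b) val=2 bits=0x2 at bit 10: 0x2800
flags (3b) val=3 bits=0x3 at bit 7: 0x2980
cnt (7b) val=10 bits=0xa at bit 0: 0x298a
word = 0x298a → big-endian bytes:
  [0]=0x29  [1]=0x8a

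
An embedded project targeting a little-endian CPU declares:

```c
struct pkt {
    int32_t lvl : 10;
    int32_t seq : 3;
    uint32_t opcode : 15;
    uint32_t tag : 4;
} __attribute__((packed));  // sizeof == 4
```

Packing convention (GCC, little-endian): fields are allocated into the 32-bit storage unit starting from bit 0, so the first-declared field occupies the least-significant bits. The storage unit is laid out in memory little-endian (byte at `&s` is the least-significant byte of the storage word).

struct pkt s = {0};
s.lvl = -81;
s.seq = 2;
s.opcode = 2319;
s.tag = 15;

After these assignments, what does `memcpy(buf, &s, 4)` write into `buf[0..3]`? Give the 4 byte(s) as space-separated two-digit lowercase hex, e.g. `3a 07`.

af eb 21 f1

lvl:10 = -81 → 0x3af << 0 → word 0x000003af
seq:3 = 2 → 0x2 << 10 → word 0x00000baf
opcode:15 = 2319 → 0x90f << 13 → word 0x0121ebaf
tag:4 = 15 → 0xf << 28 → word 0xf121ebaf
word = 0xf121ebaf → little-endian bytes:
  [0]=0xaf  [1]=0xeb  [2]=0x21  [3]=0xf1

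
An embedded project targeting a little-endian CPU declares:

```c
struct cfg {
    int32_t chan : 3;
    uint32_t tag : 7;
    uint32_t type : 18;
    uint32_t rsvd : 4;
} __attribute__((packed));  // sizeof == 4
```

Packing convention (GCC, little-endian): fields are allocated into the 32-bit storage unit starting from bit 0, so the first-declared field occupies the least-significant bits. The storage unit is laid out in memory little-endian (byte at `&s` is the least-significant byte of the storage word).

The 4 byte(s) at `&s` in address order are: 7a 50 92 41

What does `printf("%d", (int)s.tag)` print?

15

[0]=0x7a [1]=0x50 [2]=0x92 [3]=0x41 (little-endian) → word 0x4192507a
chan [0+:3] = (word>>0) & 0x7 = 2
tag [3+:7] = (word>>3) & 0x7f = 15  ←
type [10+:18] = (word>>10) & 0x3ffff = 25748
rsvd [28+:4] = (word>>28) & 0xf = 4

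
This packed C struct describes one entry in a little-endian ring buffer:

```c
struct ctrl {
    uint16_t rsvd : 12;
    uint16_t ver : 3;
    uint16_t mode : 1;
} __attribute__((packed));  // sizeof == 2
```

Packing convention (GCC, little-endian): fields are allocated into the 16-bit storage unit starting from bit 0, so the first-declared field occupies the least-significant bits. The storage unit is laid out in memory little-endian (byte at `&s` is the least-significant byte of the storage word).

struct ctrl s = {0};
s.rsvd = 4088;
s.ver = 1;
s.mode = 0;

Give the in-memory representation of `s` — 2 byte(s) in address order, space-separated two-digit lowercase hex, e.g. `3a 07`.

f8 1f

[0+:12] rsvd=4088 & 0xfff = 0xff8; word=0x0ff8
[12+:3] ver=1 & 0x7 = 0x1; word=0x1ff8
[15+:1] mode=0 & 0x1 = 0x0; word=0x1ff8
word = 0x1ff8 → little-endian bytes:
  [0]=0xf8  [1]=0x1f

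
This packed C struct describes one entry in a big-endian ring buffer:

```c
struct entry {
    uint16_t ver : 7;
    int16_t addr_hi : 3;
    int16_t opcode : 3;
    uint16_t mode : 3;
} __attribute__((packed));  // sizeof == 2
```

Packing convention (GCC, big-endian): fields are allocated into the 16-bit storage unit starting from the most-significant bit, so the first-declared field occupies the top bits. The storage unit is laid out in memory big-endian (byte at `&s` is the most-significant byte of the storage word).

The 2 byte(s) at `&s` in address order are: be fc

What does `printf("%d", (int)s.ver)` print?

[0]=0xbe [1]=0xfc (big-endian) → word 0xbefc
ver:7 @ bit 9 → (0xbefc>>9)&0x7f = 0x5f  ←
addr_hi:3 @ bit 6 → (0xbefc>>6)&0x7 = 0x3
opcode:3 @ bit 3 → (0xbefc>>3)&0x7 = 0x7
mode:3 @ bit 0 → (0xbefc>>0)&0x7 = 0x4

95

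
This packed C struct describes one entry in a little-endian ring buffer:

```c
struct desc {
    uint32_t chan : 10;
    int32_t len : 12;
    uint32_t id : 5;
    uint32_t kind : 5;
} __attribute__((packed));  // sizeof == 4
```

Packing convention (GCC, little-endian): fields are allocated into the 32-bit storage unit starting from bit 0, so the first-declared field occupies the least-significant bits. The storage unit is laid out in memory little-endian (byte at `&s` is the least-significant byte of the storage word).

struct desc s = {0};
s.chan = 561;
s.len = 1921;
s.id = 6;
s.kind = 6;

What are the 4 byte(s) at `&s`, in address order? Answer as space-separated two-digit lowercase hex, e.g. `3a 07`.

31 06 9e 31

chan (10b) val=561 bits=0x231 at bit 0: 0x00000231
len (12b) val=1921 bits=0x781 at bit 10: 0x001e0631
id (5b) val=6 bits=0x6 at bit 22: 0x019e0631
kind (5b) val=6 bits=0x6 at bit 27: 0x319e0631
word = 0x319e0631 → little-endian bytes:
  [0]=0x31  [1]=0x06  [2]=0x9e  [3]=0x31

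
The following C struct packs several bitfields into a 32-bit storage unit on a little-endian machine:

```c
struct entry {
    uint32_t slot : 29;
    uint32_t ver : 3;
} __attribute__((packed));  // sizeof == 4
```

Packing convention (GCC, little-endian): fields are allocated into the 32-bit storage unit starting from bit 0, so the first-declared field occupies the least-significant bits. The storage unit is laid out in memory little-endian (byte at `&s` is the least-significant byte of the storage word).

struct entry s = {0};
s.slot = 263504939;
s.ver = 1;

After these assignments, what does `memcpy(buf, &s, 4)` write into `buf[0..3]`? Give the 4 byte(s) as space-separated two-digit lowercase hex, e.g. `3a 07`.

slot (29b) val=263504939 bits=0xfb4c42b at bit 0: 0x0fb4c42b
ver (3b) val=1 bits=0x1 at bit 29: 0x2fb4c42b
word = 0x2fb4c42b → little-endian bytes:
  [0]=0x2b  [1]=0xc4  [2]=0xb4  [3]=0x2f

2b c4 b4 2f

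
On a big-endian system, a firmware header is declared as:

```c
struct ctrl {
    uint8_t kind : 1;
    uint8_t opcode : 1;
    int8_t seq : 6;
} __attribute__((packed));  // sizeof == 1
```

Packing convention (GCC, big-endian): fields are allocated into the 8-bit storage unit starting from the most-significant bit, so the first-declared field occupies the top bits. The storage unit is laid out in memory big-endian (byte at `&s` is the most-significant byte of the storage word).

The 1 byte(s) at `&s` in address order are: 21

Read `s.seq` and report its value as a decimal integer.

[0]=0x21 (big-endian) → word 0x21
kind:1 @ bit 7 → (0x21>>7)&0x1 = 0x0
opcode:1 @ bit 6 → (0x21>>6)&0x1 = 0x0
seq:6 @ bit 0 → (0x21>>0)&0x3f = 0x21  ←
seq signed 6b, MSB=1: 33 - 64 = -31

-31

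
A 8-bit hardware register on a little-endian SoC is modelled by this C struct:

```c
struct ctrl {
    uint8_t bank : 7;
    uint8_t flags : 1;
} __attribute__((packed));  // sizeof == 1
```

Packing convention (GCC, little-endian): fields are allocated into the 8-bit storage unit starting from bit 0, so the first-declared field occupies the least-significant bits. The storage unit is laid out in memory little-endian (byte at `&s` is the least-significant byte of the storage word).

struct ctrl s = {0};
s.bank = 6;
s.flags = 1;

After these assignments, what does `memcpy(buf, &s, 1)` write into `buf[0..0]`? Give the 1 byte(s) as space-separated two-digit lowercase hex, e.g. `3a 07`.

bank (7b) val=6 bits=0x6 at bit 0: 0x06
flags (1b) val=1 bits=0x1 at bit 7: 0x86
word = 0x86 → little-endian bytes:
  [0]=0x86

86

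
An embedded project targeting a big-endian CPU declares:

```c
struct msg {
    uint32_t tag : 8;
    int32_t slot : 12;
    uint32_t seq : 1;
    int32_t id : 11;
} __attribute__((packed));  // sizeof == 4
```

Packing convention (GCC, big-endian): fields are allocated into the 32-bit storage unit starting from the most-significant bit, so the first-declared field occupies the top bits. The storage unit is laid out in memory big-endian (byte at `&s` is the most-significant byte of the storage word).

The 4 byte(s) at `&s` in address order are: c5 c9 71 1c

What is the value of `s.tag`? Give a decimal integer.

197

[0]=0xc5 [1]=0xc9 [2]=0x71 [3]=0x1c (big-endian) → word 0xc5c9711c
tag:8 @ bit 24 → (0xc5c9711c>>24)&0xff = 0xc5  ←
slot:12 @ bit 12 → (0xc5c9711c>>12)&0xfff = 0xc97
seq:1 @ bit 11 → (0xc5c9711c>>11)&0x1 = 0x0
id:11 @ bit 0 → (0xc5c9711c>>0)&0x7ff = 0x11c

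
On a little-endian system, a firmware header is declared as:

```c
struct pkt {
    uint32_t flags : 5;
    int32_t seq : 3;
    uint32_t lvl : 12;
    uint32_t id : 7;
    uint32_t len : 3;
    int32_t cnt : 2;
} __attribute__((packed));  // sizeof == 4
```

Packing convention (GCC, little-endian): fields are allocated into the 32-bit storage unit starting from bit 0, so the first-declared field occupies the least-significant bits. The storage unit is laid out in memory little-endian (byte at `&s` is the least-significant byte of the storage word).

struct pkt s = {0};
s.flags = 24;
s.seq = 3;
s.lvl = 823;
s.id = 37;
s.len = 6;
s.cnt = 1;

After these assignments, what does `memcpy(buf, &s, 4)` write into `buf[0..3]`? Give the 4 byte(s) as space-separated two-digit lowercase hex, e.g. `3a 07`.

78 37 53 72

[0+:5] flags=24 & 0x1f = 0x18; word=0x00000018
[5+:3] seq=3 & 0x7 = 0x3; word=0x00000078
[8+:12] lvl=823 & 0xfff = 0x337; word=0x00033778
[20+:7] id=37 & 0x7f = 0x25; word=0x02533778
[27+:3] len=6 & 0x7 = 0x6; word=0x32533778
[30+:2] cnt=1 & 0x3 = 0x1; word=0x72533778
word = 0x72533778 → little-endian bytes:
  [0]=0x78  [1]=0x37  [2]=0x53  [3]=0x72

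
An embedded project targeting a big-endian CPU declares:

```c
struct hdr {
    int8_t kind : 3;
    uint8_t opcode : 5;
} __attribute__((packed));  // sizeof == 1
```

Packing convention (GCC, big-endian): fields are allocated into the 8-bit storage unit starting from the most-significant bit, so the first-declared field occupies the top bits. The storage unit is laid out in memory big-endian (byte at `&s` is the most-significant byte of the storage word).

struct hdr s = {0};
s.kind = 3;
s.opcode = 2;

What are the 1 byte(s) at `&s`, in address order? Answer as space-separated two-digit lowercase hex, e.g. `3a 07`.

kind:3 = 3 → 0x3 << 5 → word 0x60
opcode:5 = 2 → 0x2 << 0 → word 0x62
word = 0x62 → big-endian bytes:
  [0]=0x62

62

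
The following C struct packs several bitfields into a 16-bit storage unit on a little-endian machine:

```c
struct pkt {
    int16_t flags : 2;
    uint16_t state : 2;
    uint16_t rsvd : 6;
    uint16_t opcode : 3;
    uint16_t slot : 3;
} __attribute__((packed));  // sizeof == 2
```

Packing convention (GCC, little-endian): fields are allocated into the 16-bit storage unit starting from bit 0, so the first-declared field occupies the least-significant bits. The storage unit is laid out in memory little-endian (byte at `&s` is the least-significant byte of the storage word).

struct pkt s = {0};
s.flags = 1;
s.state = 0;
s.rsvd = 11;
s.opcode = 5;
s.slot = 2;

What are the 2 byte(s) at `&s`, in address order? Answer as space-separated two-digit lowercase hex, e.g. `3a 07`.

b1 54

flags:2 = 1 → 0x1 << 0 → word 0x0001
state:2 = 0 → 0x0 << 2 → word 0x0001
rsvd:6 = 11 → 0xb << 4 → word 0x00b1
opcode:3 = 5 → 0x5 << 10 → word 0x14b1
slot:3 = 2 → 0x2 << 13 → word 0x54b1
word = 0x54b1 → little-endian bytes:
  [0]=0xb1  [1]=0x54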